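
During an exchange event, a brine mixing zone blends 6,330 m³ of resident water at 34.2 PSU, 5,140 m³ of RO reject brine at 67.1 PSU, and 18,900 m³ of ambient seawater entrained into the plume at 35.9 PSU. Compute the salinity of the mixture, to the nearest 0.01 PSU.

Mass of salt is conserved:
salt = 6,330×34.2 + 5,140×67.1 + 18,900×35.9 = 216,486 + 344,894 + 678,510 = 1,239,890
volume = 6,330 + 5,140 + 18,900 = 30,370 m³
S = 1,239,890 / 30,370 = 40.8261 PSU

40.83 PSU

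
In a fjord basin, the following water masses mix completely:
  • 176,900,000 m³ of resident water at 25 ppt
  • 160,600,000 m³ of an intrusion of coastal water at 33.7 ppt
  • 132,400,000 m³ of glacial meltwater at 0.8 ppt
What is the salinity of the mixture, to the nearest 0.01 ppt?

21.15 ppt

Weighted by volume,
salt = 176,900,000×25 + 160,600,000×33.7 + 132,400,000×0.8 = 4,422,500,000 + 5,412,220,000 + 105,920,000 = 9,940,640,000
volume = 176,900,000 + 160,600,000 + 132,400,000 = 469,900,000 m³
S = 9,940,640,000 / 469,900,000 = 21.1548 ppt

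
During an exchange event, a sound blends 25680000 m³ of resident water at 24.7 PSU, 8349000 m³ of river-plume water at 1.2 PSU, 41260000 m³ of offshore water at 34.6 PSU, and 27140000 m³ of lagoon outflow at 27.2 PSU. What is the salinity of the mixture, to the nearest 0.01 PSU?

27.43 PSU

Salt balance:
salt = 25,680,000×24.7 + 8,349,000×1.2 + 41,260,000×34.6 + 27,140,000×27.2 = 634,296,000 + 10,018,800 + 1,427,596,000 + 738,208,000 = 2,810,118,800
volume = 25,680,000 + 8,349,000 + 41,260,000 + 27,140,000 = 102,429,000 m³
S = 2,810,118,800 / 102,429,000 = 27.4348 PSU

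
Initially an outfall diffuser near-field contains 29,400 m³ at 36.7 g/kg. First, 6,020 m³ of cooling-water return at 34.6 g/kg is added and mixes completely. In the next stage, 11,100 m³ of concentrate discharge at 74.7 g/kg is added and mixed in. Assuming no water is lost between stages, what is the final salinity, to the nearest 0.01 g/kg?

45.50 g/kg

Weighted by volume,
Initial salt = 29,400×36.7 = 1,078,980
After stage 1: salt = 1,078,980 + 6,020×34.6 = 1,287,272; volume = 35,420 m³; S = 36.343 g/kg
After stage 2: salt = 1,287,272 + 11,100×74.7 = 2,116,442; volume = 46,520 m³
S = 2,116,442 / 46,520 = 45.4953 g/kg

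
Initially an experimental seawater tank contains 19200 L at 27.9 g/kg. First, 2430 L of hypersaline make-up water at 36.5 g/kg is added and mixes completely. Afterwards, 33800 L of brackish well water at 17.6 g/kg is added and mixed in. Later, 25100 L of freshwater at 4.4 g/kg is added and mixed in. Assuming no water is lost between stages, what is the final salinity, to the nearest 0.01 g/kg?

16.51 g/kg

Conserving salt mass:
Initial salt = 19,200×27.9 = 535,680
After stage 1: salt = 535,680 + 2,430×36.5 = 624,375; volume = 21,630 L; S = 28.866 g/kg
After stage 2: salt = 624,375 + 33,800×17.6 = 1,219,255; volume = 55,430 L; S = 21.996 g/kg
After stage 3: salt = 1,219,255 + 25,100×4.4 = 1,329,695; volume = 80,530 L
S = 1,329,695 / 80,530 = 16.5118 g/kg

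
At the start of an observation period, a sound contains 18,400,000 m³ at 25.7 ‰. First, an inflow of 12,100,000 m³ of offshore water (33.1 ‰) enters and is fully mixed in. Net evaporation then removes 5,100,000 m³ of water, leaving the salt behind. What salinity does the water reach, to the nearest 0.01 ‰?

After mixing: salt = 18,400,000×25.7 + 12,100,000×33.1 = 873,390,000; volume = 30,500,000 m³
After evaporation: salt unchanged = 873,390,000; volume = 30,500,000 − 5,100,000 = 25,400,000 m³
S = 873,390,000 / 25,400,000 = 34.3854 ‰

34.39 ‰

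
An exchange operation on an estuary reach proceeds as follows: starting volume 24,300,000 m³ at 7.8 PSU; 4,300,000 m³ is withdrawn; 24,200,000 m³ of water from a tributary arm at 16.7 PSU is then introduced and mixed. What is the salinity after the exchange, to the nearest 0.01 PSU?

Remaining after removal: 20,000,000 m³ at 7.8 PSU (salt = 156,000,000)
After addition: salt = 156,000,000 + 24,200,000×16.7 = 560,140,000; volume = 44,200,000 m³
S = 560,140,000 / 44,200,000 = 12.6729 PSU

12.67 PSU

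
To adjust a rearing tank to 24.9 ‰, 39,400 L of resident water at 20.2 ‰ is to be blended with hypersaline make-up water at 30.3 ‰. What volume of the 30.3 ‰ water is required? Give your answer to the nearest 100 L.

34300 L

Salt balance: 39,400×20.2 + V×30.3 = (39,400+V)×24.9
795,880 + 30.3V = 981,060 + 24.9V
185,180 = 5.4V
V = 34,292.59 L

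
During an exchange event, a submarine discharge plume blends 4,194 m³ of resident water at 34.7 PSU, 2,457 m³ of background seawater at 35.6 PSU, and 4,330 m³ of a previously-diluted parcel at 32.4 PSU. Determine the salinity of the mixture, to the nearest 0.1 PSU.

34.0 PSU

Total salt / total volume:
salt = 4,194×34.7 + 2,457×35.6 + 4,330×32.4 = 145,531.8 + 87,469.2 + 140,292 = 373,293
volume = 4,194 + 2,457 + 4,330 = 10,981 m³
S = 373,293 / 10,981 = 33.994 PSU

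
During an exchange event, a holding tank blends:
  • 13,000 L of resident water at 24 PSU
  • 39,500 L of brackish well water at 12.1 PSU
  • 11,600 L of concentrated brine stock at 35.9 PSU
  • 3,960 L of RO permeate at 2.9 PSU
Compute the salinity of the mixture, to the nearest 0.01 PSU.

17.89 PSU

Conserving salt mass:
salt = 13,000×24 + 39,500×12.1 + 11,600×35.9 + 3,960×2.9 = 312,000 + 477,950 + 416,440 + 11,484 = 1,217,874
volume = 13,000 + 39,500 + 11,600 + 3,960 = 68,060 L
S = 1,217,874 / 68,060 = 17.8941 PSU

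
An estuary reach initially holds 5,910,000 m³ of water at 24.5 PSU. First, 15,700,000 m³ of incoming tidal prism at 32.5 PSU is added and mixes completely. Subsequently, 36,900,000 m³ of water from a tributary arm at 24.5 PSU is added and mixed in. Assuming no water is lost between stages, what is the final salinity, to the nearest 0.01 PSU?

26.65 PSU

By conservation of dissolved salt,
Initial salt = 5,910,000×24.5 = 144,795,000
After stage 1: salt = 144,795,000 + 15,700,000×32.5 = 655,045,000; volume = 21,610,000 m³; S = 30.312 PSU
After stage 2: salt = 655,045,000 + 36,900,000×24.5 = 1,559,095,000; volume = 58,510,000 m³
S = 1,559,095,000 / 58,510,000 = 26.6466 PSU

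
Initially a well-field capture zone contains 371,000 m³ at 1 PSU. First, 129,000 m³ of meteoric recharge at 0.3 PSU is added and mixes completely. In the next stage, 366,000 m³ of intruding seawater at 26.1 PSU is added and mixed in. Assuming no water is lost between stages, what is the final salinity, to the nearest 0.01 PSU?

Mass of salt is conserved:
Initial salt = 371,000×1 = 371,000
After stage 1: salt = 371,000 + 129,000×0.3 = 409,700; volume = 500,000 m³; S = 0.819 PSU
After stage 2: salt = 409,700 + 366,000×26.1 = 9,962,300; volume = 866,000 m³
S = 9,962,300 / 866,000 = 11.5038 PSU

11.50 PSU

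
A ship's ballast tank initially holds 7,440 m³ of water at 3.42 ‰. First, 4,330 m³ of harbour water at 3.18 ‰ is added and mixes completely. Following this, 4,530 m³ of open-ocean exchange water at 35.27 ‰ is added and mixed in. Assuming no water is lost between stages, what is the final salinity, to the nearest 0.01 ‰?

Conserving salt mass:
Initial salt = 7,440×3.42 = 25,444.8
After stage 1: salt = 25,444.8 + 4,330×3.18 = 39,214.2; volume = 11,770 m³; S = 3.332 ‰
After stage 2: salt = 39,214.2 + 4,530×35.27 = 198,987.3; volume = 16,300 m³
S = 198,987.3 / 16,300 = 12.2078 ‰

12.21 ‰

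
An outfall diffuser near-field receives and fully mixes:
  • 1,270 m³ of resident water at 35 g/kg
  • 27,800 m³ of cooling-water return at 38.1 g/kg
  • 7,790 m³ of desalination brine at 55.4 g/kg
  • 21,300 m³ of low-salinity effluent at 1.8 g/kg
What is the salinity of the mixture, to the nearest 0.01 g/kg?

27.06 g/kg

Salt balance:
salt = 1,270×35 + 27,800×38.1 + 7,790×55.4 + 21,300×1.8 = 44,450 + 1,059,180 + 431,566 + 38,340 = 1,573,536
volume = 1,270 + 27,800 + 7,790 + 21,300 = 58,160 m³
S = 1,573,536 / 58,160 = 27.0553 g/kg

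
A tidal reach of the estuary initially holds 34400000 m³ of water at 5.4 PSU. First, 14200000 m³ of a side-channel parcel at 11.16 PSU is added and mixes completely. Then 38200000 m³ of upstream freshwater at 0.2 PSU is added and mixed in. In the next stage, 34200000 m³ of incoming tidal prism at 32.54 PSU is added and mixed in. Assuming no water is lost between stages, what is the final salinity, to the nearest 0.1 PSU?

12.1 PSU

Salt balance:
Initial salt = 34,400,000×5.4 = 185,760,000
After stage 1: salt = 185,760,000 + 14,200,000×11.16 = 344,232,000; volume = 48,600,000 m³; S = 7.083 PSU
After stage 2: salt = 344,232,000 + 38,200,000×0.2 = 351,872,000; volume = 86,800,000 m³; S = 4.054 PSU
After stage 3: salt = 351,872,000 + 34,200,000×32.54 = 1,464,740,000; volume = 121,000,000 m³
S = 1,464,740,000 / 121,000,000 = 12.1053 PSU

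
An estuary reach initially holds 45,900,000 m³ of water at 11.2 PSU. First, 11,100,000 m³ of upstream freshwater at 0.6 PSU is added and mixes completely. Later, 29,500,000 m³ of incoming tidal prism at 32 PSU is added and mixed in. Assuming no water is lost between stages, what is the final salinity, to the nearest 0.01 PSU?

By conservation of dissolved salt,
Initial salt = 45,900,000×11.2 = 514,080,000
After stage 1: salt = 514,080,000 + 11,100,000×0.6 = 520,740,000; volume = 57,000,000 m³; S = 9.136 PSU
After stage 2: salt = 520,740,000 + 29,500,000×32 = 1,464,740,000; volume = 86,500,000 m³
S = 1,464,740,000 / 86,500,000 = 16.9334 PSU

16.93 PSU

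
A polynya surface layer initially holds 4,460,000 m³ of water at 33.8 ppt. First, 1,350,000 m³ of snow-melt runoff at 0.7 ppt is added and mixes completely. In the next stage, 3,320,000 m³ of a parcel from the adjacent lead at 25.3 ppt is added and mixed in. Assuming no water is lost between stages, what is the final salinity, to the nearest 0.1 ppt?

Salt balance:
Initial salt = 4,460,000×33.8 = 150,748,000
After stage 1: salt = 150,748,000 + 1,350,000×0.7 = 151,693,000; volume = 5,810,000 m³; S = 26.109 ppt
After stage 2: salt = 151,693,000 + 3,320,000×25.3 = 235,689,000; volume = 9,130,000 m³
S = 235,689,000 / 9,130,000 = 25.8148 ppt

25.8 ppt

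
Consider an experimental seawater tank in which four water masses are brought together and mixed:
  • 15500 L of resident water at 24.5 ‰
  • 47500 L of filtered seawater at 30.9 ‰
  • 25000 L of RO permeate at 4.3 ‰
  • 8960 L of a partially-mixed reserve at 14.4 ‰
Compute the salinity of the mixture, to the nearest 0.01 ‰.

21.49 ‰

Mass of salt is conserved:
salt = 15,500×24.5 + 47,500×30.9 + 25,000×4.3 + 8,960×14.4 = 379,750 + 1,467,750 + 107,500 + 129,024 = 2,084,024
volume = 15,500 + 47,500 + 25,000 + 8,960 = 96,960 L
S = 2,084,024 / 96,960 = 21.4936 ‰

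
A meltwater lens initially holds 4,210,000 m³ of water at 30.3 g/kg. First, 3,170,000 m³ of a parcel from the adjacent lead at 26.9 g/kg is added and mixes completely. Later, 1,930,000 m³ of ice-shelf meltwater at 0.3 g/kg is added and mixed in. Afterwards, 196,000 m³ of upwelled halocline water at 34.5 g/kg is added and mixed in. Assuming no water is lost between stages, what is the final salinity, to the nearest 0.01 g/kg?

23.16 g/kg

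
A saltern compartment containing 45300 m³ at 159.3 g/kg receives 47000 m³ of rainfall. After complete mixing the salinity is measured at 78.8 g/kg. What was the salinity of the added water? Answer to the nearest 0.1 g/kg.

1.2 g/kg

Salt balance: 45,300×159.3 + 47,000×S = 92,300×78.8
7,216,290 + 47,000·S = 7,273,240
S = (7,273,240 − 7,216,290) / 47,000 = 1.2117 g/kg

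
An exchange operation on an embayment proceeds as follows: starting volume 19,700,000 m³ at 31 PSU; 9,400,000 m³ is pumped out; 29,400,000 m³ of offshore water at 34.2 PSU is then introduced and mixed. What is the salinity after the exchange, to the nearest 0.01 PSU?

33.37 PSU

Remaining after removal: 10,300,000 m³ at 31 PSU (salt = 319,300,000)
After addition: salt = 319,300,000 + 29,400,000×34.2 = 1,324,780,000; volume = 39,700,000 m³
S = 1,324,780,000 / 39,700,000 = 33.3698 PSU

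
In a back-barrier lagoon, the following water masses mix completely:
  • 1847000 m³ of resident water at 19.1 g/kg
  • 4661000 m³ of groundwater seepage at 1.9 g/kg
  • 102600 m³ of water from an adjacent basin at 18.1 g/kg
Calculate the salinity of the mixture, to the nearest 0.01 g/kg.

6.96 g/kg

Total salt / total volume:
salt = 1,847,000×19.1 + 4,661,000×1.9 + 102,600×18.1 = 35,277,700 + 8,855,900 + 1,857,060 = 45,990,660
volume = 1,847,000 + 4,661,000 + 102,600 = 6,610,600 m³
S = 45,990,660 / 6,610,600 = 6.9571 g/kg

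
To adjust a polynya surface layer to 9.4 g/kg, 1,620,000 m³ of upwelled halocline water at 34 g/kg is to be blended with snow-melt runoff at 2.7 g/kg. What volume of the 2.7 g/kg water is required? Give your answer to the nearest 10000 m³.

5950000 m³

Salt balance: 1,620,000×34 + V×2.7 = (1,620,000+V)×9.4
55,080,000 + 2.7V = 15,228,000 + 9.4V
39,852,000 = 6.7V
V = 5,948,059.7 m³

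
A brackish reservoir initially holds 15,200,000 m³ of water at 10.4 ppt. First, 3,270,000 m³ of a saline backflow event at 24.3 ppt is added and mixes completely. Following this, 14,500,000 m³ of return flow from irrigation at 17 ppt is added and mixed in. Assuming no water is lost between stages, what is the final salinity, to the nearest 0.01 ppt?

Conserving salt mass:
Initial salt = 15,200,000×10.4 = 158,080,000
After stage 1: salt = 158,080,000 + 3,270,000×24.3 = 237,541,000; volume = 18,470,000 m³; S = 12.861 ppt
After stage 2: salt = 237,541,000 + 14,500,000×17 = 484,041,000; volume = 32,970,000 m³
S = 484,041,000 / 32,970,000 = 14.6813 ppt

14.68 ppt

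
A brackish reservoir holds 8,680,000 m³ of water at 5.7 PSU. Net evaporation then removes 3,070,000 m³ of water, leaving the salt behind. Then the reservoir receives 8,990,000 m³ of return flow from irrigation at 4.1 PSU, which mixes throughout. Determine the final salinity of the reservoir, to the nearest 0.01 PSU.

5.91 PSU

After evaporation: salt = 8,680,000×5.7 = 49,476,000; volume = 8,680,000 − 3,070,000 = 5,610,000 m³
After mixing: salt = 49,476,000 + 8,990,000×4.1 = 86,335,000; volume = 5,610,000 + 8,990,000 = 14,600,000 m³
S = 86,335,000 / 14,600,000 = 5.9134 PSU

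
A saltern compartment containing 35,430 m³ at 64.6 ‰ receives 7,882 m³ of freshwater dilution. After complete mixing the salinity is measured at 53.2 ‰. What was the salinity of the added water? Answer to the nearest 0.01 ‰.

Salt balance: 35,430×64.6 + 7,882×S = 43,312×53.2
2,288,778 + 7,882·S = 2,304,198.4
S = (2,304,198.4 − 2,288,778) / 7,882 = 1.9564 ‰

1.96 ‰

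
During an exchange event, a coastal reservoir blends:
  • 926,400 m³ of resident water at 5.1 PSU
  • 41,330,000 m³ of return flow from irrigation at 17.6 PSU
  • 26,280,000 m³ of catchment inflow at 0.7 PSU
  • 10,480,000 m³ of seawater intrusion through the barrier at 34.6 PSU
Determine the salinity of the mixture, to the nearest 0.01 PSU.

Salt balance:
salt = 926,400×5.1 + 41,330,000×17.6 + 26,280,000×0.7 + 10,480,000×34.6 = 4,724,640 + 727,408,000 + 18,396,000 + 362,608,000 = 1,113,136,640
volume = 926,400 + 41,330,000 + 26,280,000 + 10,480,000 = 79,016,400 m³
S = 1,113,136,640 / 79,016,400 = 14.0874 PSU

14.09 PSU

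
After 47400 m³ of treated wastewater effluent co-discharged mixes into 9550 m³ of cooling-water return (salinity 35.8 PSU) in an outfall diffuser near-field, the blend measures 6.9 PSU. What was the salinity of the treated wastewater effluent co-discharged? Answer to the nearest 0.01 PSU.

1.08 PSU

Salt balance: 9,550×35.8 + 47,400×S = 56,950×6.9
341,890 + 47,400·S = 392,955
S = (392,955 − 341,890) / 47,400 = 1.0773 PSU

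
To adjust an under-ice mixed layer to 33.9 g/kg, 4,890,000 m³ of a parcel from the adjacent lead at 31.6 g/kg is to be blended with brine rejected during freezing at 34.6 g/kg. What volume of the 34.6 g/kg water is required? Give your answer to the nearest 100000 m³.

Salt balance: 4,890,000×31.6 + V×34.6 = (4,890,000+V)×33.9
154,524,000 + 34.6V = 165,771,000 + 33.9V
11,247,000 = 0.7V
V = 16,067,142.86 m³

16100000 m³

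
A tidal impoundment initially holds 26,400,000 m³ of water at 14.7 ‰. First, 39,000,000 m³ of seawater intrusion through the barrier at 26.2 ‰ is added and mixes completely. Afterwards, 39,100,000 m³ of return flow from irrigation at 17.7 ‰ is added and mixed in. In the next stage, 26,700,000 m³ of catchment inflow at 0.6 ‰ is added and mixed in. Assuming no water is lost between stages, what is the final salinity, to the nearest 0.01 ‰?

Conserving salt mass:
Initial salt = 26,400,000×14.7 = 388,080,000
After stage 1: salt = 388,080,000 + 39,000,000×26.2 = 1,409,880,000; volume = 65,400,000 m³; S = 21.558 ‰
After stage 2: salt = 1,409,880,000 + 39,100,000×17.7 = 2,101,950,000; volume = 104,500,000 m³; S = 20.114 ‰
After stage 3: salt = 2,101,950,000 + 26,700,000×0.6 = 2,117,970,000; volume = 131,200,000 m³
S = 2,117,970,000 / 131,200,000 = 16.1431 ‰

16.14 ‰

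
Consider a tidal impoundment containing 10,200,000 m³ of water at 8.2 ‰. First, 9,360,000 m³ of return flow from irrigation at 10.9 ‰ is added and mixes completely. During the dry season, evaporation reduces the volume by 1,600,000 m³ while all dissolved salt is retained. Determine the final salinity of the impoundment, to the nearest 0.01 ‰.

After mixing: salt = 10,200,000×8.2 + 9,360,000×10.9 = 185,664,000; volume = 19,560,000 m³
After evaporation: salt unchanged = 185,664,000; volume = 19,560,000 − 1,600,000 = 17,960,000 m³
S = 185,664,000 / 17,960,000 = 10.3376 ‰

10.34 ‰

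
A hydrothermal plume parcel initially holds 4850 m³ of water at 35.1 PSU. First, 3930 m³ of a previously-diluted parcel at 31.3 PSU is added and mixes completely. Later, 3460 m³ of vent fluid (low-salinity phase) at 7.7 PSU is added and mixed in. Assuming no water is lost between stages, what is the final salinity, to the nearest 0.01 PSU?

Total salt / total volume:
Initial salt = 4,850×35.1 = 170,235
After stage 1: salt = 170,235 + 3,930×31.3 = 293,244; volume = 8,780 m³; S = 33.399 PSU
After stage 2: salt = 293,244 + 3,460×7.7 = 319,886; volume = 12,240 m³
S = 319,886 / 12,240 = 26.1345 PSU

26.13 PSU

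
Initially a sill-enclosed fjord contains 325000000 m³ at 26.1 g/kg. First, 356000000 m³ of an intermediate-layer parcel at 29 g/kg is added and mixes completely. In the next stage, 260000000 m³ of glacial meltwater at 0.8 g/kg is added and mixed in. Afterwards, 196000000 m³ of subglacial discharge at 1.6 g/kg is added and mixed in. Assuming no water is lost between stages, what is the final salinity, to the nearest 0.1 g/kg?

17.0 g/kg

Weighted by volume,
Initial salt = 325,000,000×26.1 = 8,482,500,000
After stage 1: salt = 8,482,500,000 + 356,000,000×29 = 18,806,500,000; volume = 681,000,000 m³; S = 27.616 g/kg
After stage 2: salt = 18,806,500,000 + 260,000,000×0.8 = 19,014,500,000; volume = 941,000,000 m³; S = 20.207 g/kg
After stage 3: salt = 19,014,500,000 + 196,000,000×1.6 = 19,328,100,000; volume = 1,137,000,000 m³
S = 19,328,100,000 / 1,137,000,000 = 16.9992 g/kg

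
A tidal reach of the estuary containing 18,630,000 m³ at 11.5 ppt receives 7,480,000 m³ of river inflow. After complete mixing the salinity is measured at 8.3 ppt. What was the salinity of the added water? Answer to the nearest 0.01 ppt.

Salt balance: 18,630,000×11.5 + 7,480,000×S = 26,110,000×8.3
214,245,000 + 7,480,000·S = 216,713,000
S = (216,713,000 − 214,245,000) / 7,480,000 = 0.3299 ppt

0.33 ppt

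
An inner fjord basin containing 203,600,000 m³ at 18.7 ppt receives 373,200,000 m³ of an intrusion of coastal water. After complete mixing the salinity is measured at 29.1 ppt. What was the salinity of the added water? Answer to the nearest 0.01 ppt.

34.77 ppt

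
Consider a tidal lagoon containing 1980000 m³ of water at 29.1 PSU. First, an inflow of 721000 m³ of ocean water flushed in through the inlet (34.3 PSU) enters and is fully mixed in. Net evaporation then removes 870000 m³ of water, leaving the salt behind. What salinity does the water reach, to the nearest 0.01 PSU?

44.97 PSU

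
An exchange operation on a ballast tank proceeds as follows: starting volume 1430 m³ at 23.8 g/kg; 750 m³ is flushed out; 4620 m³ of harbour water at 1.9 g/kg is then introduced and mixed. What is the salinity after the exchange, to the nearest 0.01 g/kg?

4.71 g/kg

Remaining after removal: 680 m³ at 23.8 g/kg (salt = 16,184)
After addition: salt = 16,184 + 4,620×1.9 = 24,962; volume = 5,300 m³
S = 24,962 / 5,300 = 4.7098 g/kg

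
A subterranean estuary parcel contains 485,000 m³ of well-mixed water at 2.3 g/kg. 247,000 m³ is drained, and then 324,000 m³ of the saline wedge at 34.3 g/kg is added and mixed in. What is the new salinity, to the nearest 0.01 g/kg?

Remaining after removal: 238,000 m³ at 2.3 g/kg (salt = 547,400)
After addition: salt = 547,400 + 324,000×34.3 = 11,660,600; volume = 562,000 m³
S = 11,660,600 / 562,000 = 20.7484 g/kg

20.75 g/kg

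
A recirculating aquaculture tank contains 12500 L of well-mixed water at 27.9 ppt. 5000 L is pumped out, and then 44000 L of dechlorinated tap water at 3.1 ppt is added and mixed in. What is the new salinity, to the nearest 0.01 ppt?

6.71 ppt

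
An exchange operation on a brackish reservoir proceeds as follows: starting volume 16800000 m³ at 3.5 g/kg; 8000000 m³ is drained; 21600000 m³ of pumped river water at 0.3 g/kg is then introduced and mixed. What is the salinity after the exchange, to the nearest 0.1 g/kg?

Remaining after removal: 8,800,000 m³ at 3.5 g/kg (salt = 30,800,000)
After addition: salt = 30,800,000 + 21,600,000×0.3 = 37,280,000; volume = 30,400,000 m³
S = 37,280,000 / 30,400,000 = 1.2263 g/kg

1.2 g/kg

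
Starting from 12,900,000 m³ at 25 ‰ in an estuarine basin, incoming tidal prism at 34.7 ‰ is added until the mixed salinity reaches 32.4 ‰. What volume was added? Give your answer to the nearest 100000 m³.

Salt balance: 12,900,000×25 + V×34.7 = (12,900,000+V)×32.4
322,500,000 + 34.7V = 417,960,000 + 32.4V
95,460,000 = 2.3V
V = 41,504,347.83 m³

41500000 m³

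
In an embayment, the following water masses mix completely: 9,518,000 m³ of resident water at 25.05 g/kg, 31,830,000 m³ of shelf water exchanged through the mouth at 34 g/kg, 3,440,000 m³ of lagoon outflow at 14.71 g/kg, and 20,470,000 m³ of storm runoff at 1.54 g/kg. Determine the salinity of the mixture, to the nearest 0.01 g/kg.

21.50 g/kg

Weighted by volume,
salt = 9,518,000×25.05 + 31,830,000×34 + 3,440,000×14.71 + 20,470,000×1.54 = 238,425,900 + 1,082,220,000 + 50,602,400 + 31,523,800 = 1,402,772,100
volume = 9,518,000 + 31,830,000 + 3,440,000 + 20,470,000 = 65,258,000 m³
S = 1,402,772,100 / 65,258,000 = 21.4958 g/kg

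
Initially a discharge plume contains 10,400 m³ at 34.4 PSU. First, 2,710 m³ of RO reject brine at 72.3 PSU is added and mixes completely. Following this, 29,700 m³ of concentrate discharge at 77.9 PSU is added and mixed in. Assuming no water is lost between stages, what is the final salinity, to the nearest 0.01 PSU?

Total salt / total volume:
Initial salt = 10,400×34.4 = 357,760
After stage 1: salt = 357,760 + 2,710×72.3 = 553,693; volume = 13,110 m³; S = 42.234 PSU
After stage 2: salt = 553,693 + 29,700×77.9 = 2,867,323; volume = 42,810 m³
S = 2,867,323 / 42,810 = 66.9779 PSU

66.98 PSU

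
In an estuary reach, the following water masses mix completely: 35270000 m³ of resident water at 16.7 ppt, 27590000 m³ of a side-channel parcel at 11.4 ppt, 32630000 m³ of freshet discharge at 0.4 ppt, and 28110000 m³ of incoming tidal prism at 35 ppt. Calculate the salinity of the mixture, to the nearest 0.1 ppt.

By conservation of dissolved salt,
salt = 35,270,000×16.7 + 27,590,000×11.4 + 32,630,000×0.4 + 28,110,000×35 = 589,009,000 + 314,526,000 + 13,052,000 + 983,850,000 = 1,900,437,000
volume = 35,270,000 + 27,590,000 + 32,630,000 + 28,110,000 = 123,600,000 m³
S = 1,900,437,000 / 123,600,000 = 15.376 ppt

15.4 ppt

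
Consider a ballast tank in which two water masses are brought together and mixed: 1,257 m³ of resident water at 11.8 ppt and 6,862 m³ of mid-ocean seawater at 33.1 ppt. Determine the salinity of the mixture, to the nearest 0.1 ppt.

29.8 ppt

Mass of salt is conserved:
salt = 1,257×11.8 + 6,862×33.1 = 14,832.6 + 227,132.2 = 241,964.8
volume = 1,257 + 6,862 = 8,119 m³
S = 241,964.8 / 8,119 = 29.802 ppt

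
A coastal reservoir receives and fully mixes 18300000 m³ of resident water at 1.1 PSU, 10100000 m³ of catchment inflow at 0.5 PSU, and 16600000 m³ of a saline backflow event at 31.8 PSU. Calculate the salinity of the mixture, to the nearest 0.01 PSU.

Salt balance:
salt = 18,300,000×1.1 + 10,100,000×0.5 + 16,600,000×31.8 = 20,130,000 + 5,050,000 + 527,880,000 = 553,060,000
volume = 18,300,000 + 10,100,000 + 16,600,000 = 45,000,000 m³
S = 553,060,000 / 45,000,000 = 12.2902 PSU

12.29 PSU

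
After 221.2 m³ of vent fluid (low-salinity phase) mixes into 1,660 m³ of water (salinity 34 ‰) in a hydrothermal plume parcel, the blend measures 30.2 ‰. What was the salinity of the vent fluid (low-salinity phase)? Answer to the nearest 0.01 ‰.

Salt balance: 1,660×34 + 221.2×S = 1,881.2×30.2
56,440 + 221.2·S = 56,812.24
S = (56,812.24 − 56,440) / 221.2 = 1.6828 ‰

1.68 ‰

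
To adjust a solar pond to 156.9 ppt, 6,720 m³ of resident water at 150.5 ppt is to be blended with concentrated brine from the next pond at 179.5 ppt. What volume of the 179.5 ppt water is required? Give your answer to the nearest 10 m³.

1900 m³

Salt balance: 6,720×150.5 + V×179.5 = (6,720+V)×156.9
1,011,360 + 179.5V = 1,054,368 + 156.9V
43,008 = 22.6V
V = 1,903.01 m³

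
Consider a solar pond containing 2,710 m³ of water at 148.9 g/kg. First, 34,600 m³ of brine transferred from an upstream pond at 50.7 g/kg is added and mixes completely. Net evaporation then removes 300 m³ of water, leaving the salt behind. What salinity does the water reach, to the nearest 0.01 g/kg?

58.30 g/kg

After mixing: salt = 2,710×148.9 + 34,600×50.7 = 2,157,739; volume = 37,310 m³
After evaporation: salt unchanged = 2,157,739; volume = 37,310 − 300 = 37,010 m³
S = 2,157,739 / 37,010 = 58.3015 g/kg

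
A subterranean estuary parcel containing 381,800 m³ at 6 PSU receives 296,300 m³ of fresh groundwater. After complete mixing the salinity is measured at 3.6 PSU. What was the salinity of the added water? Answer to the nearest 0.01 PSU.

0.51 PSU

Salt balance: 381,800×6 + 296,300×S = 678,100×3.6
2,290,800 + 296,300·S = 2,441,160
S = (2,441,160 − 2,290,800) / 296,300 = 0.5075 PSU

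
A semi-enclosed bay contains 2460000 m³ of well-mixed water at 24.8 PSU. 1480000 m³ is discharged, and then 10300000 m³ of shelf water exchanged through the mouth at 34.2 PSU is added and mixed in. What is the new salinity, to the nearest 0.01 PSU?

33.38 PSU

Remaining after removal: 980,000 m³ at 24.8 PSU (salt = 24,304,000)
After addition: salt = 24,304,000 + 10,300,000×34.2 = 376,564,000; volume = 11,280,000 m³
S = 376,564,000 / 11,280,000 = 33.3833 PSU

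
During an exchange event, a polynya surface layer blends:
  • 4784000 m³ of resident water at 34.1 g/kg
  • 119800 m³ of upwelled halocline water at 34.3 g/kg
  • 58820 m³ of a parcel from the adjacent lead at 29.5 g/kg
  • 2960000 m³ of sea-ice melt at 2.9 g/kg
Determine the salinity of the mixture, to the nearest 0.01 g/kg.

22.41 g/kg

Mass of salt is conserved:
salt = 4,784,000×34.1 + 119,800×34.3 + 58,820×29.5 + 2,960,000×2.9 = 163,134,400 + 4,109,140 + 1,735,190 + 8,584,000 = 177,562,730
volume = 4,784,000 + 119,800 + 58,820 + 2,960,000 = 7,922,620 m³
S = 177,562,730 / 7,922,620 = 22.4121 g/kg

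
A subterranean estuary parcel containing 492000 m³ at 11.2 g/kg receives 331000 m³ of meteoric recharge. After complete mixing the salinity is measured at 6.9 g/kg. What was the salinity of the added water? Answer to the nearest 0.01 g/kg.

Salt balance: 492,000×11.2 + 331,000×S = 823,000×6.9
5,510,400 + 331,000·S = 5,678,700
S = (5,678,700 − 5,510,400) / 331,000 = 0.5085 g/kg

0.51 g/kg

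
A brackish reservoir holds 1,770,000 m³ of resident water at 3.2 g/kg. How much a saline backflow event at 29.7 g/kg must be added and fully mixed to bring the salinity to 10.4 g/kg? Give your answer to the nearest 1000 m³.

660000 m³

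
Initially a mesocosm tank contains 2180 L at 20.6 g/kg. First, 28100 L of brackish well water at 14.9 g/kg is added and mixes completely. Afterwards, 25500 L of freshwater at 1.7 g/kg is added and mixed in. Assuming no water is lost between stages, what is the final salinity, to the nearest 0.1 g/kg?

Total salt / total volume:
Initial salt = 2,180×20.6 = 44,908
After stage 1: salt = 44,908 + 28,100×14.9 = 463,598; volume = 30,280 L; S = 15.31 g/kg
After stage 2: salt = 463,598 + 25,500×1.7 = 506,948; volume = 55,780 L
S = 506,948 / 55,780 = 9.0883 g/kg

9.1 g/kg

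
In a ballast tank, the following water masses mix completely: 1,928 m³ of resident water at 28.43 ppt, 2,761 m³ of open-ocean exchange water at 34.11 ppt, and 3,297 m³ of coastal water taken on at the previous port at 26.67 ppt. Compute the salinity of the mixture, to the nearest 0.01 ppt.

29.67 ppt

Mass of salt is conserved:
salt = 1,928×28.43 + 2,761×34.11 + 3,297×26.67 = 54,813.04 + 94,177.71 + 87,930.99 = 236,921.74
volume = 1,928 + 2,761 + 3,297 = 7,986 m³
S = 236,921.74 / 7,986 = 29.6671 ppt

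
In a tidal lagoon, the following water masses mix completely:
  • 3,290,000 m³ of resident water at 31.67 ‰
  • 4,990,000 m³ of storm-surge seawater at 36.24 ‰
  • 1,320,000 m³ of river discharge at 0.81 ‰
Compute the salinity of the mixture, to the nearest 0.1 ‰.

29.8 ‰

Conserving salt mass:
salt = 3,290,000×31.67 + 4,990,000×36.24 + 1,320,000×0.81 = 104,194,300 + 180,837,600 + 1,069,200 = 286,101,100
volume = 3,290,000 + 4,990,000 + 1,320,000 = 9,600,000 m³
S = 286,101,100 / 9,600,000 = 29.802 ‰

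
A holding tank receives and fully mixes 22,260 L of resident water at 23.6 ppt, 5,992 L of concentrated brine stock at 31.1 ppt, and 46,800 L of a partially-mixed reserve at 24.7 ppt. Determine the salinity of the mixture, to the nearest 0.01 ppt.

24.88 ppt

Salt balance:
salt = 22,260×23.6 + 5,992×31.1 + 46,800×24.7 = 525,336 + 186,351.2 + 1,155,960 = 1,867,647.2
volume = 22,260 + 5,992 + 46,800 = 75,052 L
S = 1,867,647.2 / 75,052 = 24.8847 ppt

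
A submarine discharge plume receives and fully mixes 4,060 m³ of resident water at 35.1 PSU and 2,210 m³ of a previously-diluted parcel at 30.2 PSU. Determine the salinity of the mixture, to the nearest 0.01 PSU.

33.37 PSU

Total salt / total volume:
salt = 4,060×35.1 + 2,210×30.2 = 142,506 + 66,742 = 209,248
volume = 4,060 + 2,210 = 6,270 m³
S = 209,248 / 6,270 = 33.3729 PSU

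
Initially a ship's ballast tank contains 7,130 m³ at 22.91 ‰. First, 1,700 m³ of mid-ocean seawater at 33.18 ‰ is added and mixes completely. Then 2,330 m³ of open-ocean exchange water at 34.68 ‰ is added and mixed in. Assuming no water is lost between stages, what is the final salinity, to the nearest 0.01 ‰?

26.93 ‰

Salt balance:
Initial salt = 7,130×22.91 = 163,348.3
After stage 1: salt = 163,348.3 + 1,700×33.18 = 219,754.3; volume = 8,830 m³; S = 24.887 ‰
After stage 2: salt = 219,754.3 + 2,330×34.68 = 300,558.7; volume = 11,160 m³
S = 300,558.7 / 11,160 = 26.9318 ‰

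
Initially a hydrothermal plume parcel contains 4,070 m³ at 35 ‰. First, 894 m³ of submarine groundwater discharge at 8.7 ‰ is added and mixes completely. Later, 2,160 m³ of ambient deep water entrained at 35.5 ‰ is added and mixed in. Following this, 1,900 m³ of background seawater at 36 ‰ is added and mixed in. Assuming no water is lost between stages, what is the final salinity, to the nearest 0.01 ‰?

32.72 ‰

Conserving salt mass:
Initial salt = 4,070×35 = 142,450
After stage 1: salt = 142,450 + 894×8.7 = 150,227.8; volume = 4,964 m³; S = 30.263 ‰
After stage 2: salt = 150,227.8 + 2,160×35.5 = 226,907.8; volume = 7,124 m³; S = 31.851 ‰
After stage 3: salt = 226,907.8 + 1,900×36 = 295,307.8; volume = 9,024 m³
S = 295,307.8 / 9,024 = 32.7247 ‰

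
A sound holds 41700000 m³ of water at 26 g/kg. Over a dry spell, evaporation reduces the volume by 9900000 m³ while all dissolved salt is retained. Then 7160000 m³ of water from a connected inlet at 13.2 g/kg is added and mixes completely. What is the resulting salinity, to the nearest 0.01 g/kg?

After evaporation: salt = 41,700,000×26 = 1,084,200,000; volume = 41,700,000 − 9,900,000 = 31,800,000 m³
After mixing: salt = 1,084,200,000 + 7,160,000×13.2 = 1,178,712,000; volume = 31,800,000 + 7,160,000 = 38,960,000 m³
S = 1,178,712,000 / 38,960,000 = 30.2544 g/kg

30.25 g/kg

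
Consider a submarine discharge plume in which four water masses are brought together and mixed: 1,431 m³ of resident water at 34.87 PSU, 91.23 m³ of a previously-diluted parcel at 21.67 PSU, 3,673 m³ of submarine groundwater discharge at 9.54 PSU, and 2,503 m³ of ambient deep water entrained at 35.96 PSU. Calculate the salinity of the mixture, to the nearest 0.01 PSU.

22.98 PSU

Salt balance:
salt = 1,431×34.87 + 91.23×21.67 + 3,673×9.54 + 2,503×35.96 = 49,898.97 + 1,976.9541 + 35,040.42 + 90,007.88 = 176,924.2241
volume = 1,431 + 91.23 + 3,673 + 2,503 = 7,698.23 m³
S = 176,924.2241 / 7,698.23 = 22.9825 PSU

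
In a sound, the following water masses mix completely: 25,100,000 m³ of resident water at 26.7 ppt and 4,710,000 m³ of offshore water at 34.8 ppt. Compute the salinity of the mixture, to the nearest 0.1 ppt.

28.0 ppt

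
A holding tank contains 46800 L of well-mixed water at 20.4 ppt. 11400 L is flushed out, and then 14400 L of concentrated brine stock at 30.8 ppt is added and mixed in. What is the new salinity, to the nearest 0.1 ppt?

23.4 ppt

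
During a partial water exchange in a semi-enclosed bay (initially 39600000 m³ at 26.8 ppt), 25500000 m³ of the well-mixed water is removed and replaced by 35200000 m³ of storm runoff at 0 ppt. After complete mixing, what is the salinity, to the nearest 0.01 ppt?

Remaining after removal: 14,100,000 m³ at 26.8 ppt (salt = 377,880,000)
After addition: salt = 377,880,000 + 35,200,000×0 = 377,880,000; volume = 49,300,000 m³
S = 377,880,000 / 49,300,000 = 7.6649 ppt

7.66 ppt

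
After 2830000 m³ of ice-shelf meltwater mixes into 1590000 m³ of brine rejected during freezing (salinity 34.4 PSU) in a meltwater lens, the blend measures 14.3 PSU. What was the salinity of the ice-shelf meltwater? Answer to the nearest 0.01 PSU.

Salt balance: 1,590,000×34.4 + 2,830,000×S = 4,420,000×14.3
54,696,000 + 2,830,000·S = 63,206,000
S = (63,206,000 − 54,696,000) / 2,830,000 = 3.0071 PSU

3.01 PSU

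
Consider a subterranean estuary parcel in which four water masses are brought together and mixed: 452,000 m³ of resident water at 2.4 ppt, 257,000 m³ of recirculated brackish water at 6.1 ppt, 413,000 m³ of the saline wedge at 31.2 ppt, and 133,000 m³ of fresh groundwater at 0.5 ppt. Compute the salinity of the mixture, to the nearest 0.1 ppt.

12.4 ppt

Total salt / total volume:
salt = 452,000×2.4 + 257,000×6.1 + 413,000×31.2 + 133,000×0.5 = 1,084,800 + 1,567,700 + 12,885,600 + 66,500 = 15,604,600
volume = 452,000 + 257,000 + 413,000 + 133,000 = 1,255,000 m³
S = 15,604,600 / 1,255,000 = 12.434 ppt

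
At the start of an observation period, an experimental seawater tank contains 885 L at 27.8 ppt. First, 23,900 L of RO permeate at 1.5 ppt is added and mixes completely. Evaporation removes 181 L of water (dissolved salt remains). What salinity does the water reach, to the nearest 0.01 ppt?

2.46 ppt

After mixing: salt = 885×27.8 + 23,900×1.5 = 60,453; volume = 24,785 L
After evaporation: salt unchanged = 60,453; volume = 24,785 − 181 = 24,604 L
S = 60,453 / 24,604 = 2.457 ppt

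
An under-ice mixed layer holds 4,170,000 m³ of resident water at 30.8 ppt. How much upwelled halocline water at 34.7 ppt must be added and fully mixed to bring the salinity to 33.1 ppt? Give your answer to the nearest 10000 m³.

Salt balance: 4,170,000×30.8 + V×34.7 = (4,170,000+V)×33.1
128,436,000 + 34.7V = 138,027,000 + 33.1V
9,591,000 = 1.6V
V = 5,994,375 m³

5990000 m³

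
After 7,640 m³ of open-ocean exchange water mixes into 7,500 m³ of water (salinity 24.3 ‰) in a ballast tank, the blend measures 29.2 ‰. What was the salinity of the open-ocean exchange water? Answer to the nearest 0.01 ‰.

34.01 ‰

Salt balance: 7,500×24.3 + 7,640×S = 15,140×29.2
182,250 + 7,640·S = 442,088
S = (442,088 − 182,250) / 7,640 = 34.0102 ‰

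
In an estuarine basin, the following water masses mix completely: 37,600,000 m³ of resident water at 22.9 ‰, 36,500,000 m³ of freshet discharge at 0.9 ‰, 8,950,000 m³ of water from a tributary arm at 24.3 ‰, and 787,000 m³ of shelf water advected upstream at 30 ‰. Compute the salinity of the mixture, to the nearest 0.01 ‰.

By conservation of dissolved salt,
salt = 37,600,000×22.9 + 36,500,000×0.9 + 8,950,000×24.3 + 787,000×30 = 861,040,000 + 32,850,000 + 217,485,000 + 23,610,000 = 1,134,985,000
volume = 37,600,000 + 36,500,000 + 8,950,000 + 787,000 = 83,837,000 m³
S = 1,134,985,000 / 83,837,000 = 13.538 ‰

13.54 ‰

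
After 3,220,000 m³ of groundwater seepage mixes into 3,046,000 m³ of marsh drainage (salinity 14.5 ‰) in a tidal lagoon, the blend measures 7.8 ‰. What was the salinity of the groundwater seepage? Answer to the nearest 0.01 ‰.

1.46 ‰

Salt balance: 3,046,000×14.5 + 3,220,000×S = 6,266,000×7.8
44,167,000 + 3,220,000·S = 48,874,800
S = (48,874,800 − 44,167,000) / 3,220,000 = 1.462 ‰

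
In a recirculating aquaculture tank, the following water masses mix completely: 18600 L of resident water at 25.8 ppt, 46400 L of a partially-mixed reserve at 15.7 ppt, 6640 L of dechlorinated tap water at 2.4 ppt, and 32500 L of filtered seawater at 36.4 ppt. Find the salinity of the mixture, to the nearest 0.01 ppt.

Mass of salt is conserved:
salt = 18,600×25.8 + 46,400×15.7 + 6,640×2.4 + 32,500×36.4 = 479,880 + 728,480 + 15,936 + 1,183,000 = 2,407,296
volume = 18,600 + 46,400 + 6,640 + 32,500 = 104,140 L
S = 2,407,296 / 104,140 = 23.116 ppt

23.12 ppt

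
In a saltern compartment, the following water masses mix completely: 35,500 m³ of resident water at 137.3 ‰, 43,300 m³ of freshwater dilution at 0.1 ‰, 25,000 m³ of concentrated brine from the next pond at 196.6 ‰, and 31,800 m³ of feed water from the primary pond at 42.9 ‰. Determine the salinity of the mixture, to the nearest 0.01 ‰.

Salt balance:
salt = 35,500×137.3 + 43,300×0.1 + 25,000×196.6 + 31,800×42.9 = 4,874,150 + 4,330 + 4,915,000 + 1,364,220 = 11,157,700
volume = 35,500 + 43,300 + 25,000 + 31,800 = 135,600 m³
S = 11,157,700 / 135,600 = 82.2839 ‰

82.28 ‰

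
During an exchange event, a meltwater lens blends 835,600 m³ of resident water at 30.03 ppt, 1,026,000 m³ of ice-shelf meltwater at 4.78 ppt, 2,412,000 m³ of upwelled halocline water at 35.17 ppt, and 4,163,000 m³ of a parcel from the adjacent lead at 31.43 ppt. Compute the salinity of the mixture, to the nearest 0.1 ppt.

Weighted by volume,
salt = 835,600×30.03 + 1,026,000×4.78 + 2,412,000×35.17 + 4,163,000×31.43 = 25,093,068 + 4,904,280 + 84,830,040 + 130,843,090 = 245,670,478
volume = 835,600 + 1,026,000 + 2,412,000 + 4,163,000 = 8,436,600 m³
S = 245,670,478 / 8,436,600 = 29.12 ppt

29.1 ppt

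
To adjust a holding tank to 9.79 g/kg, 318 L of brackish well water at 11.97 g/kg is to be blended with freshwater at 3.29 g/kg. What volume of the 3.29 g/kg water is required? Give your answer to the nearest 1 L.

107 L

Salt balance: 318×11.97 + V×3.29 = (318+V)×9.79
3,806.46 + 3.29V = 3,113.22 + 9.79V
693.24 = 6.5V
V = 106.65 L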